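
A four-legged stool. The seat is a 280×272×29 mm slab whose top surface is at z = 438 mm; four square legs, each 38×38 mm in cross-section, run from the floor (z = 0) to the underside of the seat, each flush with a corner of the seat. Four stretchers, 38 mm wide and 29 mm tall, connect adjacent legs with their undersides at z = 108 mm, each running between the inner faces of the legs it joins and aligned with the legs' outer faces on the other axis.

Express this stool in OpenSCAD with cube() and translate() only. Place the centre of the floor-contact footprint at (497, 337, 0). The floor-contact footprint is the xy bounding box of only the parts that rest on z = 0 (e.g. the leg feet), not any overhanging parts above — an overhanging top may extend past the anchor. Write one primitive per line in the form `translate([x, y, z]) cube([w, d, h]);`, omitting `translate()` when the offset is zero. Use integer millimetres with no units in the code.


// leg_h = 438 - 29 = 409
// stretcher span = 280 - 2*38 = 204
translate([357, 201, 409]) cube([280, 272, 29]);
translate([357, 201, 0]) cube([38, 38, 409]);
translate([599, 201, 0]) cube([38, 38, 409]);
translate([357, 435, 0]) cube([38, 38, 409]);
translate([599, 435, 0]) cube([38, 38, 409]);
translate([395, 201, 108]) cube([204, 38, 29]);
translate([395, 435, 108]) cube([204, 38, 29]);
translate([357, 239, 108]) cube([38, 196, 29]);
translate([599, 239, 108]) cube([38, 196, 29]);


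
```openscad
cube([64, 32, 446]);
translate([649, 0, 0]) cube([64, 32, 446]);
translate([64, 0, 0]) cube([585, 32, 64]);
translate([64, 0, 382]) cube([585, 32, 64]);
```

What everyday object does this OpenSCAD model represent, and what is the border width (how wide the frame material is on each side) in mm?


A picture frame. The border width is 64 mm.

Four thin pieces enclosing a rectangular opening — a picture frame. The two full-height stiles are 446 mm tall; the top rail sits at z = 382 and is 64 mm tall, so the border above the opening is 446 − 382 = 64 mm, matching the stile x-width.


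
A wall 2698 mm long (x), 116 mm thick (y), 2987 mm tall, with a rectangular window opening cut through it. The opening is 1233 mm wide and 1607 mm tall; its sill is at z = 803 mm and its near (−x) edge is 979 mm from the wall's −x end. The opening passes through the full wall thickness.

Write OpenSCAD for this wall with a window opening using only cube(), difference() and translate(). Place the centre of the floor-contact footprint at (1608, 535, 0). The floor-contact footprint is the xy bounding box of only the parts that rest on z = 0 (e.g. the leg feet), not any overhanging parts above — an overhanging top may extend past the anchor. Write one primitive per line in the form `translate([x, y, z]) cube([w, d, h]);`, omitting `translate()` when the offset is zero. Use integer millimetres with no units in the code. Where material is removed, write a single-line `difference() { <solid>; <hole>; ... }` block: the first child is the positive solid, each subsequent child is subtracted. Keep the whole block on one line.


difference() { translate([259, 477, 0]) cube([2698, 116, 2987]); translate([1238, 477, 803]) cube([1233, 116, 1607]); }


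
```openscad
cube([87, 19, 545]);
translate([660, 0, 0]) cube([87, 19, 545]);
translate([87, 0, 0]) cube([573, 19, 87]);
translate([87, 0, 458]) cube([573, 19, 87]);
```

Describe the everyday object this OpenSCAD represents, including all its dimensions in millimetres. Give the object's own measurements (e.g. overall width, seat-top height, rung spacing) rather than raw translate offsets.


A rectangular picture frame lying in the x–z plane (depth along y). The opening is 573 mm wide (x) by 371 mm tall (z), surrounded by a border 87 mm wide on all four sides. The frame is 19 mm deep and is made of two full-height vertical stiles with two horizontal rails fitted between them.


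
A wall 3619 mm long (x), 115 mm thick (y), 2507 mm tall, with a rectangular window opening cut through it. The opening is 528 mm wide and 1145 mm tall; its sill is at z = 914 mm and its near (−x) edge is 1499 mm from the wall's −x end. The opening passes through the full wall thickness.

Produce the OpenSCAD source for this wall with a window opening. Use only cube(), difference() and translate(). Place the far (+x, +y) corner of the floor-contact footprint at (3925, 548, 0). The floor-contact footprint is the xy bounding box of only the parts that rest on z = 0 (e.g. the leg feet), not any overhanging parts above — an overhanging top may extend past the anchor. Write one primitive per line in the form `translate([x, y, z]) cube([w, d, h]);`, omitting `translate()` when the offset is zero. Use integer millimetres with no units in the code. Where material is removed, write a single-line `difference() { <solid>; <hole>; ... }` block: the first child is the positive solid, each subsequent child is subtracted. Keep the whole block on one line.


difference() { translate([306, 433, 0]) cube([3619, 115, 2507]); translate([1805, 433, 914]) cube([528, 115, 1145]); }


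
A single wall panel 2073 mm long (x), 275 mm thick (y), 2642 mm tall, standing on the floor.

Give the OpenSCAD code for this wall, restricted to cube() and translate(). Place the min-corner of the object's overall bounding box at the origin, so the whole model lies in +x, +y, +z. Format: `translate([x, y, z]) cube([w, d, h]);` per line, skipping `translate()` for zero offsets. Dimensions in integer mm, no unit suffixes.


cube([2073, 275, 2642]);


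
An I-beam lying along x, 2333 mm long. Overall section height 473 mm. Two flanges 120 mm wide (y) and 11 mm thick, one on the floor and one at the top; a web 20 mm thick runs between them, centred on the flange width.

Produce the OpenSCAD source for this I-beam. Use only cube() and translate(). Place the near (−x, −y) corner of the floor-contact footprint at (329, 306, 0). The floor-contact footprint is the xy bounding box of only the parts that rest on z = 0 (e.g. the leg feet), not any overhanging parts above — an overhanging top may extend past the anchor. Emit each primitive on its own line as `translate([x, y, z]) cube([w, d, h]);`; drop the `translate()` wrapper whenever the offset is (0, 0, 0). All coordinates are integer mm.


translate([329, 306, 0]) cube([2333, 120, 11]);
translate([329, 356, 11]) cube([2333, 20, 451]);
translate([329, 306, 462]) cube([2333, 120, 11]);


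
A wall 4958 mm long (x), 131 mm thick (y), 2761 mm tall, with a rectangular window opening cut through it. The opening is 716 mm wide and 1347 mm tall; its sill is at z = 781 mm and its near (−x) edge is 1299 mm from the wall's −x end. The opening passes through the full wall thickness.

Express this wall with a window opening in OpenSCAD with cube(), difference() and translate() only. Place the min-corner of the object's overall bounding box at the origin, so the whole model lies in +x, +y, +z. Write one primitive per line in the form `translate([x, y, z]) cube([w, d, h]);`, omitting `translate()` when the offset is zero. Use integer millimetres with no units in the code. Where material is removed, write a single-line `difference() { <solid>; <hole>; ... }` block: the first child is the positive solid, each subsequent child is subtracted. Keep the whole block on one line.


difference() { cube([4958, 131, 2761]); translate([1299, 0, 781]) cube([716, 131, 1347]); }


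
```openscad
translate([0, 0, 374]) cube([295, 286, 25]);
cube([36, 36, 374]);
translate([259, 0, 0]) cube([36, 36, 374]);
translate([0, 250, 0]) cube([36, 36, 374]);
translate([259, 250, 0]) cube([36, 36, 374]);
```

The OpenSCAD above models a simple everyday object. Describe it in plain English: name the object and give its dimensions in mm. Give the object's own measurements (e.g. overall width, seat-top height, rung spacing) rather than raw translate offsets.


A simple wooden stool: a rectangular seat 295 mm (x) by 286 mm (y), 25 mm thick, top face at z = 399 mm, on four square legs, each 36×36 mm in cross-section. The legs rest on z = 0, each flush with a corner of the seat.


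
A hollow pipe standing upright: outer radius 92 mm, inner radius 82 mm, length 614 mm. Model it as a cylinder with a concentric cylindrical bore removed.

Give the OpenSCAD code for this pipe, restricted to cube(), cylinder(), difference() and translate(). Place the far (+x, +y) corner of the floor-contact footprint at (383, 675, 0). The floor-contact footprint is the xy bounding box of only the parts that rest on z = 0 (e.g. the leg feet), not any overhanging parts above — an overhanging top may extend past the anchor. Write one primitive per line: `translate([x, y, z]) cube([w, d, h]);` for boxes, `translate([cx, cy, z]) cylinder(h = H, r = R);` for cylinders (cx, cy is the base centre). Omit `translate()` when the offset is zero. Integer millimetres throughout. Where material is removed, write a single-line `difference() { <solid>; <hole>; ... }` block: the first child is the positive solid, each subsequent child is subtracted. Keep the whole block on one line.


difference() { translate([291, 583, 0]) cylinder(h = 614, r = 92); translate([291, 583, 0]) cylinder(h = 614, r = 82); }


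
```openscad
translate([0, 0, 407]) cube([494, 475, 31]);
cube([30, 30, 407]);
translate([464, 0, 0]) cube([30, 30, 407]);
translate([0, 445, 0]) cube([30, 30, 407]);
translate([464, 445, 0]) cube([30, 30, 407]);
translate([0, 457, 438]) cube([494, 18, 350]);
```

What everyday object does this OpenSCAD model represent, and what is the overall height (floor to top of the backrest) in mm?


A chair. The overall height is 788 mm.

A slab on four corner posts with a tall panel at the back — a chair. The seat slab sits at z = 407 with thickness 31, and the 350 mm backrest starts at the seat top, so the overall height is 407 + 31 + 350 = 788 mm.


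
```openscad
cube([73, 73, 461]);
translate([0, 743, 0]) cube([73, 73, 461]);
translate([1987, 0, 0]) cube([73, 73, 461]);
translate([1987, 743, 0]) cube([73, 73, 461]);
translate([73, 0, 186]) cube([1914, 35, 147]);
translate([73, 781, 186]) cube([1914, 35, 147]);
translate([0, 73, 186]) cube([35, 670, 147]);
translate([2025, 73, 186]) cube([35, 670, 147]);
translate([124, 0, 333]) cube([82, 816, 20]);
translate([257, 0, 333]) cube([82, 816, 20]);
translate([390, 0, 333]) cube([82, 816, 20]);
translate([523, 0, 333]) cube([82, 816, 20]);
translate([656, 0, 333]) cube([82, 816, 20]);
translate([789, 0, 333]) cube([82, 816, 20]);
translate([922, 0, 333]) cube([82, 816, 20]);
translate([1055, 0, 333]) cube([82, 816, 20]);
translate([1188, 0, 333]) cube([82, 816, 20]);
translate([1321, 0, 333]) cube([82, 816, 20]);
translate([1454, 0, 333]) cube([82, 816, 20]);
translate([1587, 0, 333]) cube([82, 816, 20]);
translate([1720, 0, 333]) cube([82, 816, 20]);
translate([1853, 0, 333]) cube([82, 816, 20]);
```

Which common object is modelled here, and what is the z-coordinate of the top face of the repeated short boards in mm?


A bed frame. The slat-top height is 353 mm.

Four posts, four rails, and a row of slats — a bed frame. Slats sit on the rails at z = 186 + 147 = 333; with slat thickness 20, the top is 353 mm.


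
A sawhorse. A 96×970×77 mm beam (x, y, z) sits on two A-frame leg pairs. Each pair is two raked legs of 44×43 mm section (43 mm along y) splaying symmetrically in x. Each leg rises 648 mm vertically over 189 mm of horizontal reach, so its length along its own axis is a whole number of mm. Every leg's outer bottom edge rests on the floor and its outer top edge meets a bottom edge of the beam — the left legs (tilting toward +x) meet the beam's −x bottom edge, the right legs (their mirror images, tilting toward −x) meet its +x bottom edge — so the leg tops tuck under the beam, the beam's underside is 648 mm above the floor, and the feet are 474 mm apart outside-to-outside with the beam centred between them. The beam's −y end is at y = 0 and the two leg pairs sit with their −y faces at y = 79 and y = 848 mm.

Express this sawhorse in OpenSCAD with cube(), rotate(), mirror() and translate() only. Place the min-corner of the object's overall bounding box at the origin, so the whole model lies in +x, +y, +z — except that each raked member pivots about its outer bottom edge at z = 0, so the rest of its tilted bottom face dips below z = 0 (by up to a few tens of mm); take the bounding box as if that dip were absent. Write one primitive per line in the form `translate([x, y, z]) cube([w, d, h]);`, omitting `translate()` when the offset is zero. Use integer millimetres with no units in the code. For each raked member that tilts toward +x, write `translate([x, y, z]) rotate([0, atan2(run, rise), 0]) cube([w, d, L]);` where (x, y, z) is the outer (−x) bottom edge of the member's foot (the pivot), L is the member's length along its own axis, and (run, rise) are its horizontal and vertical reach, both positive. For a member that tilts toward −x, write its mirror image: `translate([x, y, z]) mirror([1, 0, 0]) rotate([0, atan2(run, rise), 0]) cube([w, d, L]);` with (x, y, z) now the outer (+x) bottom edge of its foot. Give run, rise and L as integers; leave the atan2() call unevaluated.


translate([189, 0, 648]) cube([96, 970, 77]);
translate([0, 79, 0]) rotate([0, atan2(189, 648), 0]) cube([44, 43, 675]);
translate([474, 79, 0]) mirror([1, 0, 0]) rotate([0, atan2(189, 648), 0]) cube([44, 43, 675]);
translate([0, 848, 0]) rotate([0, atan2(189, 648), 0]) cube([44, 43, 675]);
translate([474, 848, 0]) mirror([1, 0, 0]) rotate([0, atan2(189, 648), 0]) cube([44, 43, 675]);


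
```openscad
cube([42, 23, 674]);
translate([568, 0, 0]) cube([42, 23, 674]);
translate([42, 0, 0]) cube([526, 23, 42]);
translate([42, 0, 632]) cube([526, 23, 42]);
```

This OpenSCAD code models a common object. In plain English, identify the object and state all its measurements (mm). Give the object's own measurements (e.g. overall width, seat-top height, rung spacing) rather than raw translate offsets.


A rectangular picture frame lying in the x–z plane (depth along y). The opening is 526 mm wide (x) by 590 mm tall (z), surrounded by a border 42 mm wide on all four sides. The frame is 23 mm deep and is made of two full-height vertical stiles with two horizontal rails fitted between them.


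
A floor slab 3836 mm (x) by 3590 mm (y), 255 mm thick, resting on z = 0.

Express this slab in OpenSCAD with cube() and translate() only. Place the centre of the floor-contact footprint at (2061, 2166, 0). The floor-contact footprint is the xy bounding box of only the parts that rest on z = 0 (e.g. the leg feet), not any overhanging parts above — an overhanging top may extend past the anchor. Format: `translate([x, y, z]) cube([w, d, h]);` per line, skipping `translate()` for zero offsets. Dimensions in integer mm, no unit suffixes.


translate([143, 371, 0]) cube([3836, 3590, 255]);


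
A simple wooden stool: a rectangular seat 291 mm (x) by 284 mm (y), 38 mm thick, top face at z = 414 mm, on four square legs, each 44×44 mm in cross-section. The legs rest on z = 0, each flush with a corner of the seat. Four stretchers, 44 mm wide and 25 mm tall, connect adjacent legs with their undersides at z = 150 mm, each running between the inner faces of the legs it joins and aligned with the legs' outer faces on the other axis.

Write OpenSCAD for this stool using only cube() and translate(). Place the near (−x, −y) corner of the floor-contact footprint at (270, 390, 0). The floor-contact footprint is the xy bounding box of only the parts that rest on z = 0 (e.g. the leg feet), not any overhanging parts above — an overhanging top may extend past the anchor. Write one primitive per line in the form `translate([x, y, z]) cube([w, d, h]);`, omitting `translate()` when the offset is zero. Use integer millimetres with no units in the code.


translate([270, 390, 376]) cube([291, 284, 38]);
translate([270, 390, 0]) cube([44, 44, 376]);
translate([517, 390, 0]) cube([44, 44, 376]);
translate([270, 630, 0]) cube([44, 44, 376]);
translate([517, 630, 0]) cube([44, 44, 376]);
translate([314, 390, 150]) cube([203, 44, 25]);
translate([314, 630, 150]) cube([203, 44, 25]);
translate([270, 434, 150]) cube([44, 196, 25]);
translate([517, 434, 150]) cube([44, 196, 25]);


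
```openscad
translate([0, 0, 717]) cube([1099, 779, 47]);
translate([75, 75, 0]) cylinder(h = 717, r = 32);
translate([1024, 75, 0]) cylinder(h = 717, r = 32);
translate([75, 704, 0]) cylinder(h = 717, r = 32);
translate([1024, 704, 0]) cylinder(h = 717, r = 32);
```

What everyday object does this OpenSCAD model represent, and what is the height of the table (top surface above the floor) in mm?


A table. The table height is 764 mm.

A 1099×779×47 slab sits at z = 717 on four Ø64 mm round legs — a table. The top surface is at 717 + 47 = 764 mm.


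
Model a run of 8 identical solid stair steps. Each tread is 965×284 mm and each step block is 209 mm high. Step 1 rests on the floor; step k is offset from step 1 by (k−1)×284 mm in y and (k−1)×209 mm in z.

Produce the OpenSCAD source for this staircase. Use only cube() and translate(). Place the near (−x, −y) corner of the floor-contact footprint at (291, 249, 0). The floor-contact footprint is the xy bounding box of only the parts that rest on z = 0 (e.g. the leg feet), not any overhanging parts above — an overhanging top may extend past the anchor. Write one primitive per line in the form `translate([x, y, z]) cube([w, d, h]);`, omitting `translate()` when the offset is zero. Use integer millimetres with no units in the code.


translate([291, 249, 0]) cube([965, 284, 209]);
translate([291, 533, 209]) cube([965, 284, 209]);
translate([291, 817, 418]) cube([965, 284, 209]);
translate([291, 1101, 627]) cube([965, 284, 209]);
translate([291, 1385, 836]) cube([965, 284, 209]);
translate([291, 1669, 1045]) cube([965, 284, 209]);
translate([291, 1953, 1254]) cube([965, 284, 209]);
translate([291, 2237, 1463]) cube([965, 284, 209]);


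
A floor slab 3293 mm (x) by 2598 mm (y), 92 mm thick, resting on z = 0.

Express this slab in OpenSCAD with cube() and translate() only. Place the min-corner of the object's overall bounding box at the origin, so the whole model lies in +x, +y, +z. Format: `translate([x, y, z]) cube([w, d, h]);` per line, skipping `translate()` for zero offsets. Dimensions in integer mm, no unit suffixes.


cube([3293, 2598, 92]);


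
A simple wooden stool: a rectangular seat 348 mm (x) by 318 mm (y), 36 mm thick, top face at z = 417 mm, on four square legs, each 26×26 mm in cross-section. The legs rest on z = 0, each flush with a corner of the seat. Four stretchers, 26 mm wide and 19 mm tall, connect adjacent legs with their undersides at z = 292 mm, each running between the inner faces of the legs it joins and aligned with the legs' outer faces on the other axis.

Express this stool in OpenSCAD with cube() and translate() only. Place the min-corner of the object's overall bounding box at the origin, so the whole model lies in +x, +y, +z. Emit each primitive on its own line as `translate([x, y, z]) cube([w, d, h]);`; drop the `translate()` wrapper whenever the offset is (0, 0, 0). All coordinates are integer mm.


// leg_h = 417 - 36 = 381
// stretcher span = 348 - 2*26 = 296
translate([0, 0, 381]) cube([348, 318, 36]);
cube([26, 26, 381]);
translate([322, 0, 0]) cube([26, 26, 381]);
translate([0, 292, 0]) cube([26, 26, 381]);
translate([322, 292, 0]) cube([26, 26, 381]);
translate([26, 0, 292]) cube([296, 26, 19]);
translate([26, 292, 292]) cube([296, 26, 19]);
translate([0, 26, 292]) cube([26, 266, 19]);
translate([322, 26, 292]) cube([26, 266, 19]);


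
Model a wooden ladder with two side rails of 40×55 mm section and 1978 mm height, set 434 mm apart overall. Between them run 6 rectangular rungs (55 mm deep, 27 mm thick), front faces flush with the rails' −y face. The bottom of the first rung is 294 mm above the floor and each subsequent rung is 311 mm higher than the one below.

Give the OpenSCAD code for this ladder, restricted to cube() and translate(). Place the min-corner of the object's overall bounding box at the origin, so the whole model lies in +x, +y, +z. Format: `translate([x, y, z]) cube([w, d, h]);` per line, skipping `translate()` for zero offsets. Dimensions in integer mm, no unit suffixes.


cube([40, 55, 1978]);
translate([394, 0, 0]) cube([40, 55, 1978]);
translate([40, 0, 294]) cube([354, 55, 27]);
translate([40, 0, 605]) cube([354, 55, 27]);
translate([40, 0, 916]) cube([354, 55, 27]);
translate([40, 0, 1227]) cube([354, 55, 27]);
translate([40, 0, 1538]) cube([354, 55, 27]);
translate([40, 0, 1849]) cube([354, 55, 27]);


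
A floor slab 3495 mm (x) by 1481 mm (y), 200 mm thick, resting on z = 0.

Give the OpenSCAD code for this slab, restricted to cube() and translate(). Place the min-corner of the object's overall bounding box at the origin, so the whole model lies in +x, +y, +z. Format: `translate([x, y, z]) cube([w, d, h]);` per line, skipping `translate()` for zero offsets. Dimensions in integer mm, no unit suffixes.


cube([3495, 1481, 200]);


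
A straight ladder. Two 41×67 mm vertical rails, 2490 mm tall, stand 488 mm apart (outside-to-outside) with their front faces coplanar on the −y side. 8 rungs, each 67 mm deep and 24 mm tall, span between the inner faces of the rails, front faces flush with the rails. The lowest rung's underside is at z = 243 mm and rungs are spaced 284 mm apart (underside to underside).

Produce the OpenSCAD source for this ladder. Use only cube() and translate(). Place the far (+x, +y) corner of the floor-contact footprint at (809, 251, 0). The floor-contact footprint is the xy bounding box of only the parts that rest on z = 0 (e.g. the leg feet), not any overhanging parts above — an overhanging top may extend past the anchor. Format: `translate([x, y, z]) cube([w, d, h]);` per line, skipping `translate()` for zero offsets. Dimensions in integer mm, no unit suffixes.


// rung span = 488 - 2*41 = 406
// rung[k] z = 243 + k*284
translate([321, 184, 0]) cube([41, 67, 2490]);
translate([768, 184, 0]) cube([41, 67, 2490]);
translate([362, 184, 243]) cube([406, 67, 24]);
translate([362, 184, 527]) cube([406, 67, 24]);
translate([362, 184, 811]) cube([406, 67, 24]);
translate([362, 184, 1095]) cube([406, 67, 24]);
translate([362, 184, 1379]) cube([406, 67, 24]);
translate([362, 184, 1663]) cube([406, 67, 24]);
translate([362, 184, 1947]) cube([406, 67, 24]);
translate([362, 184, 2231]) cube([406, 67, 24]);


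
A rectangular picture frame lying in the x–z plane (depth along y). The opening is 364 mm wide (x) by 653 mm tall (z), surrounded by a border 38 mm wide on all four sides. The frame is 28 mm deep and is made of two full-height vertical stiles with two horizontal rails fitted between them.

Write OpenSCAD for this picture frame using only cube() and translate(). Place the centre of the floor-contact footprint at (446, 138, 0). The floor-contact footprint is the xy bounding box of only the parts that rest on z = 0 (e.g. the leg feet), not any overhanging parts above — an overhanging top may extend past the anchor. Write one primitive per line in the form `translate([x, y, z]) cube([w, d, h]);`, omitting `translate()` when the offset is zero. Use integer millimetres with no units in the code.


translate([226, 124, 0]) cube([38, 28, 729]);
translate([628, 124, 0]) cube([38, 28, 729]);
translate([264, 124, 0]) cube([364, 28, 38]);
translate([264, 124, 691]) cube([364, 28, 38]);


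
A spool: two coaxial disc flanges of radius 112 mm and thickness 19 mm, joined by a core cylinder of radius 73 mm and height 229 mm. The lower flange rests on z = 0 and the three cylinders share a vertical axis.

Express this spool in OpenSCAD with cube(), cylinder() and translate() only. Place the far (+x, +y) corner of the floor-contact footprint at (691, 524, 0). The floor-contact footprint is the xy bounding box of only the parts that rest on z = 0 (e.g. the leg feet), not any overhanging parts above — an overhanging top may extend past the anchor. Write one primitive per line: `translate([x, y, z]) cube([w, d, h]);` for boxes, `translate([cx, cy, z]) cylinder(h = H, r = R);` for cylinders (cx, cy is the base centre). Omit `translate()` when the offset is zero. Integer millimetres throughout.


translate([579, 412, 0]) cylinder(h = 19, r = 112);
translate([579, 412, 19]) cylinder(h = 229, r = 73);
translate([579, 412, 248]) cylinder(h = 19, r = 112);


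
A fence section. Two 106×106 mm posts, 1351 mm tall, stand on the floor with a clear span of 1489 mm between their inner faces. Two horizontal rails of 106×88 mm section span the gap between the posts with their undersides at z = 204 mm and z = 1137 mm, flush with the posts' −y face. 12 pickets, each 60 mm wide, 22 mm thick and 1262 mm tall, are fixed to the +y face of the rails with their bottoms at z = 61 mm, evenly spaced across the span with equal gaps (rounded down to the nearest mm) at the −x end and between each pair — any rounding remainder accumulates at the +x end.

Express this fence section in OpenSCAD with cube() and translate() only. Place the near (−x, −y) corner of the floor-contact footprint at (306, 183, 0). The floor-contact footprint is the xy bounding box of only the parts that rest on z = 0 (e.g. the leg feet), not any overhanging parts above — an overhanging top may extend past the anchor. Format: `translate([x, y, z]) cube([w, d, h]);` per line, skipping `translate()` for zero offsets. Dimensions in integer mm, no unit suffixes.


translate([306, 183, 0]) cube([106, 106, 1351]);
translate([1901, 183, 0]) cube([106, 106, 1351]);
translate([412, 183, 204]) cube([1489, 106, 88]);
translate([412, 183, 1137]) cube([1489, 106, 88]);
translate([471, 289, 61]) cube([60, 22, 1262]);
translate([590, 289, 61]) cube([60, 22, 1262]);
translate([709, 289, 61]) cube([60, 22, 1262]);
translate([828, 289, 61]) cube([60, 22, 1262]);
translate([947, 289, 61]) cube([60, 22, 1262]);
translate([1066, 289, 61]) cube([60, 22, 1262]);
translate([1185, 289, 61]) cube([60, 22, 1262]);
translate([1304, 289, 61]) cube([60, 22, 1262]);
translate([1423, 289, 61]) cube([60, 22, 1262]);
translate([1542, 289, 61]) cube([60, 22, 1262]);
translate([1661, 289, 61]) cube([60, 22, 1262]);
translate([1780, 289, 61]) cube([60, 22, 1262]);


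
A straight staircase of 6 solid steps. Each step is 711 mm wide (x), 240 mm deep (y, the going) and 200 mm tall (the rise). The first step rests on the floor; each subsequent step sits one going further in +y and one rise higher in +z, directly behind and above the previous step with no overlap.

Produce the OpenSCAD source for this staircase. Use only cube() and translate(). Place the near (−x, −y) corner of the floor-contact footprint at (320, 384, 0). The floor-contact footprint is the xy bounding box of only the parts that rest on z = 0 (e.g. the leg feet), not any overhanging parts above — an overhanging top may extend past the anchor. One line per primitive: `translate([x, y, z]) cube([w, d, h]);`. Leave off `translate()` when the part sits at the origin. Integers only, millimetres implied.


translate([320, 384, 0]) cube([711, 240, 200]);
translate([320, 624, 200]) cube([711, 240, 200]);
translate([320, 864, 400]) cube([711, 240, 200]);
translate([320, 1104, 600]) cube([711, 240, 200]);
translate([320, 1344, 800]) cube([711, 240, 200]);
translate([320, 1584, 1000]) cube([711, 240, 200]);


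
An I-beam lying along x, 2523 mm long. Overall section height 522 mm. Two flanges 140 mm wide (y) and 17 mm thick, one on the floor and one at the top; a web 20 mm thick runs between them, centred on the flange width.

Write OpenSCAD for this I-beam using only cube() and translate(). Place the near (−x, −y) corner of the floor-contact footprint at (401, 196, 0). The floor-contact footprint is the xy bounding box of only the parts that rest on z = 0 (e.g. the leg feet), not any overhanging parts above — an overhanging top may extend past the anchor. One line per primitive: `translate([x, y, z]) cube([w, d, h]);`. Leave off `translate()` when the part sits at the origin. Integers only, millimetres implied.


translate([401, 196, 0]) cube([2523, 140, 17]);
translate([401, 256, 17]) cube([2523, 20, 488]);
translate([401, 196, 505]) cube([2523, 140, 17]);


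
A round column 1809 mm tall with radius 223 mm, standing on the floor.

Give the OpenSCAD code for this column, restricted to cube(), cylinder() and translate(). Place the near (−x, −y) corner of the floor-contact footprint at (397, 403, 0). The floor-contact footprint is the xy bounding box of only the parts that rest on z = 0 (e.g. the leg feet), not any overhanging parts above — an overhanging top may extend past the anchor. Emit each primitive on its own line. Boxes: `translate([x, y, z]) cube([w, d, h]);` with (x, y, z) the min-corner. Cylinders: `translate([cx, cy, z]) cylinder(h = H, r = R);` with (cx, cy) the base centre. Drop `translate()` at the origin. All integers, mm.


translate([620, 626, 0]) cylinder(h = 1809, r = 223);


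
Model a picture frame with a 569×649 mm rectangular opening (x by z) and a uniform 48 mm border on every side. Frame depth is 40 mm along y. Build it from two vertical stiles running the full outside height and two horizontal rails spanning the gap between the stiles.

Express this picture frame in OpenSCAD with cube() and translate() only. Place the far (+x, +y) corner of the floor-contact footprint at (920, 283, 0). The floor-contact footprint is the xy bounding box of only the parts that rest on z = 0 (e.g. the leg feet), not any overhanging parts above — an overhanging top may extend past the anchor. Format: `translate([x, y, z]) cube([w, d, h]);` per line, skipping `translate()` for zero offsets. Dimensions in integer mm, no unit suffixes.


translate([255, 243, 0]) cube([48, 40, 745]);
translate([872, 243, 0]) cube([48, 40, 745]);
translate([303, 243, 0]) cube([569, 40, 48]);
translate([303, 243, 697]) cube([569, 40, 48]);


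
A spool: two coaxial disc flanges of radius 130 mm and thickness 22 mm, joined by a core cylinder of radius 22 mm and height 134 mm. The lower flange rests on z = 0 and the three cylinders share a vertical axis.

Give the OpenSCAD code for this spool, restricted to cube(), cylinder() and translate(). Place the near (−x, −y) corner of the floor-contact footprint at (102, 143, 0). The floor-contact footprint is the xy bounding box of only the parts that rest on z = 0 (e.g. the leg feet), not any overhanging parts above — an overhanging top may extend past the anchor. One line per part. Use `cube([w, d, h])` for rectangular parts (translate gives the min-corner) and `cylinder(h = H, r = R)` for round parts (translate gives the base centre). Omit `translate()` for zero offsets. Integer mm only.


translate([232, 273, 0]) cylinder(h = 22, r = 130);
translate([232, 273, 22]) cylinder(h = 134, r = 22);
translate([232, 273, 156]) cylinder(h = 22, r = 130);


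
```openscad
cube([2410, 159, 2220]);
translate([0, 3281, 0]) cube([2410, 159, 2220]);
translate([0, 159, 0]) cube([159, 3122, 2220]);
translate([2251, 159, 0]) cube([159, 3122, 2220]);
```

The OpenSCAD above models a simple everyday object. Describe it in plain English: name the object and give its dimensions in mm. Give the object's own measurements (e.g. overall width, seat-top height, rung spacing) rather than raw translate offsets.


The wall frame of a small rectangular building: four walls, each 2220 mm tall and 159 mm thick, enclosing a footprint 2410 mm (x) by 3440 mm (y) outside-to-outside, with no floor or roof. The front and back walls (the −y and +y sides) span the full width; the two side walls fit between them.


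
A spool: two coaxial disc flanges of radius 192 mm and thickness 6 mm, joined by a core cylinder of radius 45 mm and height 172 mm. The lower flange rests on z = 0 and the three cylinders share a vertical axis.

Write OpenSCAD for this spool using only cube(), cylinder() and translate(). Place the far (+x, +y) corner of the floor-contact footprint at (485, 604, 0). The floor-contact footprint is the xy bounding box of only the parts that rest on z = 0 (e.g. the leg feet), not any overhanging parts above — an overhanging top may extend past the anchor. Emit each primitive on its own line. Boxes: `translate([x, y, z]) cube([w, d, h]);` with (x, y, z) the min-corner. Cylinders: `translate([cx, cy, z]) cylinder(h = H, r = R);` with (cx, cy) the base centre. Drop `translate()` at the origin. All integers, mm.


translate([293, 412, 0]) cylinder(h = 6, r = 192);
translate([293, 412, 6]) cylinder(h = 172, r = 45);
translate([293, 412, 178]) cylinder(h = 6, r = 192);


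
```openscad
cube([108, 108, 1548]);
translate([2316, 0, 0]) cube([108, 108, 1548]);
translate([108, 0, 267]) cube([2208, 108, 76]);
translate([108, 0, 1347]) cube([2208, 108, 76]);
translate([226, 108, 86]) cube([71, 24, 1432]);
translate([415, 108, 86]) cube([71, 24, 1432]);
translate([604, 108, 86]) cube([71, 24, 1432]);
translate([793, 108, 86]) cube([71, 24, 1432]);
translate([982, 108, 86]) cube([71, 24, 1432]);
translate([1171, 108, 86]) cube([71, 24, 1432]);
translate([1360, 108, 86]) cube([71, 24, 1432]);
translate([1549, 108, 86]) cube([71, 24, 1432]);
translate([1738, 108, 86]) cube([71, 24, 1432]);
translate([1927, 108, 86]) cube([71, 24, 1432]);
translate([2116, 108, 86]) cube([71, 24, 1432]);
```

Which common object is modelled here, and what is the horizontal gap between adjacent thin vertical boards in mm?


A fence section. The picket gap is 118 mm.

Two posts, two rails, 11 pickets — a fence section. Span 2208 mm holds 11 pickets of 71 mm with 12 equal gaps: ⌊(2208 − 11·71) / 12⌋ = 118 mm.


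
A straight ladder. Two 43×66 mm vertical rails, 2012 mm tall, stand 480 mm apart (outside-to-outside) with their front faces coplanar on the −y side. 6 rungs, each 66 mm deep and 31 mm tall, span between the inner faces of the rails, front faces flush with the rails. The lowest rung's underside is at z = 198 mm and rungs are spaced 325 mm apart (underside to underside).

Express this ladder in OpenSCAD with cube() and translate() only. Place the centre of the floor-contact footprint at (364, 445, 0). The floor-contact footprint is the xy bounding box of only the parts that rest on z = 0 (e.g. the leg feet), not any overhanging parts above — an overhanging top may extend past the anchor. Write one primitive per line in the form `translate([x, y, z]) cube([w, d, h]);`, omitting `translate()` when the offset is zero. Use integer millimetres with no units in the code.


translate([124, 412, 0]) cube([43, 66, 2012]);
translate([561, 412, 0]) cube([43, 66, 2012]);
translate([167, 412, 198]) cube([394, 66, 31]);
translate([167, 412, 523]) cube([394, 66, 31]);
translate([167, 412, 848]) cube([394, 66, 31]);
translate([167, 412, 1173]) cube([394, 66, 31]);
translate([167, 412, 1498]) cube([394, 66, 31]);
translate([167, 412, 1823]) cube([394, 66, 31]);


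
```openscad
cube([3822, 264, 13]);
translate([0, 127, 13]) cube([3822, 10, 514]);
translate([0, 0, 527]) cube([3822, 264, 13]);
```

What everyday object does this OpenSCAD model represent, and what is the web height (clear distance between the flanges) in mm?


An I-beam. The web height is 514 mm.

Two wide flanges with a thin centred web — an I-beam. Overall 540 mm minus two 13 mm flanges gives a web of 540 − 2·13 = 514 mm.


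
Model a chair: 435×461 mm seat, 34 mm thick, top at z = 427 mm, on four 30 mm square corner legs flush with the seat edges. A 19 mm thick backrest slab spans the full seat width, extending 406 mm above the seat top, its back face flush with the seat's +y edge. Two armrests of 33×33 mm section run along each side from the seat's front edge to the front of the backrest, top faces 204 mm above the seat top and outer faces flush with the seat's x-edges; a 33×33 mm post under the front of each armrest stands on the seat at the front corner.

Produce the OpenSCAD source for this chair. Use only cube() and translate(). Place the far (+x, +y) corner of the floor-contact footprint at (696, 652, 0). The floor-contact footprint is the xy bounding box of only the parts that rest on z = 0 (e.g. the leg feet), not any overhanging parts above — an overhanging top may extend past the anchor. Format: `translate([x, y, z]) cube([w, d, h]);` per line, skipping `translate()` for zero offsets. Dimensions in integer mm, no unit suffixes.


// leg_h = 427 - 34 = 393
// arm post h = 204 - 33 = 171
translate([261, 191, 393]) cube([435, 461, 34]);
translate([261, 191, 0]) cube([30, 30, 393]);
translate([666, 191, 0]) cube([30, 30, 393]);
translate([261, 622, 0]) cube([30, 30, 393]);
translate([666, 622, 0]) cube([30, 30, 393]);
translate([261, 633, 427]) cube([435, 19, 406]);
translate([261, 191, 598]) cube([33, 442, 33]);
translate([663, 191, 598]) cube([33, 442, 33]);
translate([261, 191, 427]) cube([33, 33, 171]);
translate([663, 191, 427]) cube([33, 33, 171]);


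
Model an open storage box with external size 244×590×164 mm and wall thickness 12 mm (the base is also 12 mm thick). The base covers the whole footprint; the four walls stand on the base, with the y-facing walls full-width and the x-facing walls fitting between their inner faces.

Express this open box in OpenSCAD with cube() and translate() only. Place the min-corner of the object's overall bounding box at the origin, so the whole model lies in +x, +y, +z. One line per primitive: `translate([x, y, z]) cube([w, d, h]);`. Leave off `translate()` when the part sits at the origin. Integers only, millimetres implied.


cube([244, 590, 12]);
translate([0, 0, 12]) cube([244, 12, 152]);
translate([0, 578, 12]) cube([244, 12, 152]);
translate([0, 12, 12]) cube([12, 566, 152]);
translate([232, 12, 12]) cube([12, 566, 152]);


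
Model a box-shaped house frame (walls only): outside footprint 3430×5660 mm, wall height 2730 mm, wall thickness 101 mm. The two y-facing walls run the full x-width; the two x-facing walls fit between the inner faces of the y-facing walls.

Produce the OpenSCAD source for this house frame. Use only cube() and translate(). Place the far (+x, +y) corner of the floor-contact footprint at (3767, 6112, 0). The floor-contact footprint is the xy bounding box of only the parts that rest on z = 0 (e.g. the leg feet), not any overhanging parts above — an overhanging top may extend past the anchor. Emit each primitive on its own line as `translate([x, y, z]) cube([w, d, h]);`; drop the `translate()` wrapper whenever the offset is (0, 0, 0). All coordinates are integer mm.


translate([337, 452, 0]) cube([3430, 101, 2730]);
translate([337, 6011, 0]) cube([3430, 101, 2730]);
translate([337, 553, 0]) cube([101, 5458, 2730]);
translate([3666, 553, 0]) cube([101, 5458, 2730]);


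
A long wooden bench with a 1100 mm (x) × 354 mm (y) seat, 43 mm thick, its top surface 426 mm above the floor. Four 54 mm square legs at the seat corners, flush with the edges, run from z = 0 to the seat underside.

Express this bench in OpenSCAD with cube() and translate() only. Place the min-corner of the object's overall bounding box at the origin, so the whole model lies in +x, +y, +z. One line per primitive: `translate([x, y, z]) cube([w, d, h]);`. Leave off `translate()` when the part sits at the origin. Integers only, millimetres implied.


translate([0, 0, 383]) cube([1100, 354, 43]);
cube([54, 54, 383]);
translate([0, 300, 0]) cube([54, 54, 383]);
translate([1046, 0, 0]) cube([54, 54, 383]);
translate([1046, 300, 0]) cube([54, 54, 383]);


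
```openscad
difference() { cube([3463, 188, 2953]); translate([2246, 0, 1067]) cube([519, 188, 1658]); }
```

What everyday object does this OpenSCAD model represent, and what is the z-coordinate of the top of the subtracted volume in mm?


A wall with a window opening. The window head height is 2725 mm.

A wall with a rectangular opening subtracted — a window. Sill at z = 1067, opening 1658 mm tall, so the head is at 1067 + 1658 = 2725 mm.


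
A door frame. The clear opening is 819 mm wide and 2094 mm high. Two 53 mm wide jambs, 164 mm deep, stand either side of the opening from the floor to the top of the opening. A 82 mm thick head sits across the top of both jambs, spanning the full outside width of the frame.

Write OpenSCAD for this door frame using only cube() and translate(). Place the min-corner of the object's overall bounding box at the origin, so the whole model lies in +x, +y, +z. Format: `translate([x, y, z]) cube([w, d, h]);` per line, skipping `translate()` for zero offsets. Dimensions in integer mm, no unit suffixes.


cube([53, 164, 2094]);
translate([872, 0, 0]) cube([53, 164, 2094]);
translate([0, 0, 2094]) cube([925, 164, 82]);
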